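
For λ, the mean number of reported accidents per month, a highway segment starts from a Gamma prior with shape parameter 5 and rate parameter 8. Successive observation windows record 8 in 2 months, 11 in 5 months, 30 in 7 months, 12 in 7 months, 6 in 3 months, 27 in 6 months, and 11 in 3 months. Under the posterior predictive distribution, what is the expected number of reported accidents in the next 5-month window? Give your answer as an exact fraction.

550/41

Total count: 8 + 11 + 30 + 12 + 6 + 27 + 11 = 105.
Total exposure: 2 + 5 + 7 + 7 + 3 + 6 + 3 = 33 months.
By Gamma–Poisson conjugacy, the posterior is Gamma(α + Σx, β + Σt) = Gamma(5 + 105, 8 + 33) = Gamma(110, 41).
Predictive mean over a 5-month window = T·E[λ|data] = 5·110/41 = 550/41.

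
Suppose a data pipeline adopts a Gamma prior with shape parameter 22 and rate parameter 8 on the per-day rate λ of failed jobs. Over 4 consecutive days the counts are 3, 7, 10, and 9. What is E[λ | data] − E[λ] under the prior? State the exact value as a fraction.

Total count: 3 + 7 + 10 + 9 = 29.
Total exposure: 4 days.
Posterior: α' = 22 + 29 = 51, β' = 8 + 4 = 12.
Posterior mean = 51/12 = 17/4; prior mean = 22/8 = 11/4. Difference = 17/4 − 11/4 = 3/2.

3/2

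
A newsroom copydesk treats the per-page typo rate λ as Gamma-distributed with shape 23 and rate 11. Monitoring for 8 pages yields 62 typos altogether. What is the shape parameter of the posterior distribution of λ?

85

Total count 62 over total exposure 8 pages.
By Gamma–Poisson conjugacy, the posterior is Gamma(α + Σx, β + Σt) = Gamma(23 + 62, 11 + 8) = Gamma(85, 19).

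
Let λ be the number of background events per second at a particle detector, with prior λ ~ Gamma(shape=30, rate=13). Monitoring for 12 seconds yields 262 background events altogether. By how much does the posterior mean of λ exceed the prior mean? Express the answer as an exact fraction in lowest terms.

Total count 262 over total exposure 12 seconds.
Gamma(α, β) with Poisson data over total exposure Σt gives posterior Gamma(α+Σx, β+Σt) = Gamma(292, 25).
Posterior mean = 292/25 = 292/25; prior mean = 30/13 = 30/13. Difference = 292/25 − 30/13 = 3046/325.

3046/325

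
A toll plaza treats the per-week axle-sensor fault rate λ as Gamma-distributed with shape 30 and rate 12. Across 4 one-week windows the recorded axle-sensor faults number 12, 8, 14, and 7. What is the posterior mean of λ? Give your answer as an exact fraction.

71/16

Total count: 12 + 8 + 14 + 7 = 41.
Total exposure: 4 weeks.
By Gamma–Poisson conjugacy, the posterior is Gamma(α + Σx, β + Σt) = Gamma(30 + 41, 12 + 4) = Gamma(71, 16).
Posterior mean = α'/β' = 71/16.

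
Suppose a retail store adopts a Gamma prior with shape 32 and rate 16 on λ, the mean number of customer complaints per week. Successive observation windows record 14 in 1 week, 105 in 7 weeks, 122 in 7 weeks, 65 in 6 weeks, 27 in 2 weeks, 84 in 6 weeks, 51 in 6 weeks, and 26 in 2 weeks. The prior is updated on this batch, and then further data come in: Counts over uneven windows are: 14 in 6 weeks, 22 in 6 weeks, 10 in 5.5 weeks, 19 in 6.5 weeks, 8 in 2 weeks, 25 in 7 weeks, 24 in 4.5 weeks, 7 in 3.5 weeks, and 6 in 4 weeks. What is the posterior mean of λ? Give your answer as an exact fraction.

661/98

Total count: 14 + 105 + 122 + 65 + 27 + 84 + 51 + 26 = 494.
Total exposure: 1 + 7 + 7 + 6 + 2 + 6 + 6 + 2 = 37 weeks.
After the first batch: Gamma(32 + 494, 16 + 37) = Gamma(526, 53).
Total count: 14 + 22 + 10 + 19 + 8 + 25 + 24 + 7 + 6 = 135.
Total exposure: 6 + 6 + 5.5 + 6.5 + 2 + 7 + 4.5 + 3.5 + 4 = 45 weeks.
After the second batch: Gamma(526 + 135, 53 + 45) = Gamma(661, 98).
Posterior mean = α'/β' = 661/98.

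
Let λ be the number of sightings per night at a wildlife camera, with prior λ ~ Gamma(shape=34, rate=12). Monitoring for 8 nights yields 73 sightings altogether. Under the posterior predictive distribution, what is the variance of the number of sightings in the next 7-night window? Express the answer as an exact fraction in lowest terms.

Total count 73 over total exposure 8 nights.
Conjugate update: add total count to the shape and total exposure to the rate, giving Gamma(107, 20).
The posterior predictive for a window of length T is Negative Binomial with variance T·α'·(β'+T)/β'² = 7·107·27/400 = 20223/400.

20223/400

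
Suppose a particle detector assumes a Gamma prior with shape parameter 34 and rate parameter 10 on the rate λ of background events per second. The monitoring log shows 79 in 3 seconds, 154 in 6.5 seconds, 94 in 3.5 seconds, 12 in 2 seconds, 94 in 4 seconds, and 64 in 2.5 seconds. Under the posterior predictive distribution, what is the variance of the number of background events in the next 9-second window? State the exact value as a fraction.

9558/49

Total count: 79 + 154 + 94 + 12 + 94 + 64 = 497.
Total exposure: 3 + 6.5 + 3.5 + 2 + 4 + 2.5 = 21.5 seconds.
Posterior: α' = 34 + 497 = 531, β' = 10 + 21.5 = 63/2.
The posterior predictive for a window of length T is Negative Binomial with variance T·α'·(β'+T)/β'² = 9·531·(81/2)/(3969/4) = 9558/49.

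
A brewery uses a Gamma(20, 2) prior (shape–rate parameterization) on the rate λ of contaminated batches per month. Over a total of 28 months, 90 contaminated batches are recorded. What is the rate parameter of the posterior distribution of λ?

Total count 90 over total exposure 28 months.
The Gamma prior is conjugate for the Poisson rate, so λ | data ~ Gamma(20+90, 2+28) = Gamma(110, 30).

30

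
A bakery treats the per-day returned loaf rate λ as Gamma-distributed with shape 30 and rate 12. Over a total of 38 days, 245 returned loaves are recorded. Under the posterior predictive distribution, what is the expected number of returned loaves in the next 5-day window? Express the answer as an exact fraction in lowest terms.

55/2

Total count 245 over total exposure 38 days.
Conjugate update: add total count to the shape and total exposure to the rate, giving Gamma(275, 50).
Predictive mean over a 5-day window = T·E[λ|data] = 5·275/50 = 55/2.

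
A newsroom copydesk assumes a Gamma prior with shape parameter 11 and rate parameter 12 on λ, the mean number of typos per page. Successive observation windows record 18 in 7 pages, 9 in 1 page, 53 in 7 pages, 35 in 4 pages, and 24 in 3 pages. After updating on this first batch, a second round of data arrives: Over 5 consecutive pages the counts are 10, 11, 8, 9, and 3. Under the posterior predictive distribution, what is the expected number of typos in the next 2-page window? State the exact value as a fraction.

382/39

Total count: 18 + 9 + 53 + 35 + 24 = 139.
Total exposure: 7 + 1 + 7 + 4 + 3 = 22 pages.
After the first batch: Gamma(11 + 139, 12 + 22) = Gamma(150, 34).
Total count: 10 + 11 + 8 + 9 + 3 = 41.
Total exposure: 5 pages.
After the second batch: Gamma(150 + 41, 34 + 5) = Gamma(191, 39).
Predictive mean over a 2-page window = T·E[λ|data] = 2·191/39 = 382/39.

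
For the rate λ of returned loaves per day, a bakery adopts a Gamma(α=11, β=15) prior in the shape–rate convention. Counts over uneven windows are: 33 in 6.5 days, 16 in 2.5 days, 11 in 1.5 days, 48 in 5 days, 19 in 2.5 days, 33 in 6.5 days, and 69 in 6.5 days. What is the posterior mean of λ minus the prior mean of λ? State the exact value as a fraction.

1547/345

Total count: 33 + 16 + 11 + 48 + 19 + 33 + 69 = 229.
Total exposure: 6.5 + 2.5 + 1.5 + 5 + 2.5 + 6.5 + 6.5 = 31 days.
Posterior: α' = 11 + 229 = 240, β' = 15 + 31 = 46.
Posterior mean = 240/46 = 120/23; prior mean = 11/15 = 11/15. Difference = 120/23 − 11/15 = 1547/345.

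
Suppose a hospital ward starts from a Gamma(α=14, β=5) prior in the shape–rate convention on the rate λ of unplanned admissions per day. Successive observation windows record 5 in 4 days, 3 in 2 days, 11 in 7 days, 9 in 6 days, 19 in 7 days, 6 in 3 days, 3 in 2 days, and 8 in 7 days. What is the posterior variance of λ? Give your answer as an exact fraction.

Total count: 5 + 3 + 11 + 9 + 19 + 6 + 3 + 8 = 64.
Total exposure: 4 + 2 + 7 + 6 + 7 + 3 + 2 + 7 = 38 days.
By Gamma–Poisson conjugacy, the posterior is Gamma(α + Σx, β + Σt) = Gamma(14 + 64, 5 + 38) = Gamma(78, 43).
Posterior variance = α'/β'² = 78/1849.

78/1849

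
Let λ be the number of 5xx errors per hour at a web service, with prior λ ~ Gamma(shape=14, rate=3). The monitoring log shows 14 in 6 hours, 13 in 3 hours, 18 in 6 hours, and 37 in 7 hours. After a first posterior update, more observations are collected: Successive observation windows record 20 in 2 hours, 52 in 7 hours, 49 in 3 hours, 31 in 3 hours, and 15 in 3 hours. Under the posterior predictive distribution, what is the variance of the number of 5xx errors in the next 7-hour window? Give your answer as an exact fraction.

92050/1849

Total count: 14 + 13 + 18 + 37 = 82.
Total exposure: 6 + 3 + 6 + 7 = 22 hours.
After the first batch: Gamma(14 + 82, 3 + 22) = Gamma(96, 25).
Total count: 20 + 52 + 49 + 31 + 15 = 167.
Total exposure: 2 + 7 + 3 + 3 + 3 = 18 hours.
After the second batch: Gamma(96 + 167, 25 + 18) = Gamma(263, 43).
The posterior predictive for a window of length T is Negative Binomial with variance T·α'·(β'+T)/β'² = 7·263·50/1849 = 92050/1849.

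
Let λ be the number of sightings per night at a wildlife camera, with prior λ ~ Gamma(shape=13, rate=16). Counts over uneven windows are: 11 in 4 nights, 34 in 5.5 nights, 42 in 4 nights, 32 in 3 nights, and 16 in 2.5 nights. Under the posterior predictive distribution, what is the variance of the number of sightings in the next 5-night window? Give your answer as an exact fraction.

Total count: 11 + 34 + 42 + 32 + 16 = 135.
Total exposure: 4 + 5.5 + 4 + 3 + 2.5 = 19 nights.
By Gamma–Poisson conjugacy, the posterior is Gamma(α + Σx, β + Σt) = Gamma(13 + 135, 16 + 19) = Gamma(148, 35).
The posterior predictive for a window of length T is Negative Binomial with variance T·α'·(β'+T)/β'² = 5·148·40/1225 = 1184/49.

1184/49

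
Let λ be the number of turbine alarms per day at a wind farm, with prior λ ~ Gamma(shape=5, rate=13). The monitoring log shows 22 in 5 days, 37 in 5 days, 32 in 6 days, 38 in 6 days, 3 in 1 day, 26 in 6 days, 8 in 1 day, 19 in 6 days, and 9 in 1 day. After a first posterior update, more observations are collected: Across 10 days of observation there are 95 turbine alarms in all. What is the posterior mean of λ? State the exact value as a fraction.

49/10

Total count: 22 + 37 + 32 + 38 + 3 + 26 + 8 + 19 + 9 = 194.
Total exposure: 5 + 5 + 6 + 6 + 1 + 6 + 1 + 6 + 1 = 37 days.
After the first batch: Gamma(5 + 194, 13 + 37) = Gamma(199, 50).
Total count 95 over total exposure 10 days.
After the second batch: Gamma(199 + 95, 50 + 10) = Gamma(294, 60).
Posterior mean = α'/β' = 294/60 = 49/10.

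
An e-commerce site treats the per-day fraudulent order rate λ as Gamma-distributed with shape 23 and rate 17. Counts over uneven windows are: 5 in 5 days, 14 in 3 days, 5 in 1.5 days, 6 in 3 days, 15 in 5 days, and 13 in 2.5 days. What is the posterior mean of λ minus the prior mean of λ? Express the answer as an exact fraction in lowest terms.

Total count: 5 + 14 + 5 + 6 + 15 + 13 = 58.
Total exposure: 5 + 3 + 1.5 + 3 + 5 + 2.5 = 20 days.
Conjugate update: add total count to the shape and total exposure to the rate, giving Gamma(81, 37).
Posterior mean = 81/37 = 81/37; prior mean = 23/17 = 23/17. Difference = 81/37 − 23/17 = 526/629.

526/629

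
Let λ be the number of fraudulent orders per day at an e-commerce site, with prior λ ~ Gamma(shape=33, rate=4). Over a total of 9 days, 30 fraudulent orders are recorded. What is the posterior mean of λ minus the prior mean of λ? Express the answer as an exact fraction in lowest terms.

-177/52

Total count 30 over total exposure 9 days.
The Gamma prior is conjugate for the Poisson rate, so λ | data ~ Gamma(33+30, 4+9) = Gamma(63, 13).
Posterior mean = 63/13 = 63/13; prior mean = 33/4 = 33/4. Difference = 63/13 − 33/4 = -177/52.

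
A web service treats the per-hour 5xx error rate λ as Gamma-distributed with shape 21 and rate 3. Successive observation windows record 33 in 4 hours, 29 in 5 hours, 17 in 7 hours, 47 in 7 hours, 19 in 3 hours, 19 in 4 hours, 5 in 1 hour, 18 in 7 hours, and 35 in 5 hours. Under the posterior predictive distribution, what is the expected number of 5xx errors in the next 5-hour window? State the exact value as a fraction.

Total count: 33 + 29 + 17 + 47 + 19 + 19 + 5 + 18 + 35 = 222.
Total exposure: 4 + 5 + 7 + 7 + 3 + 4 + 1 + 7 + 5 = 43 hours.
By Gamma–Poisson conjugacy, the posterior is Gamma(α + Σx, β + Σt) = Gamma(21 + 222, 3 + 43) = Gamma(243, 46).
Predictive mean over a 5-hour window = T·E[λ|data] = 5·243/46 = 1215/46.

1215/46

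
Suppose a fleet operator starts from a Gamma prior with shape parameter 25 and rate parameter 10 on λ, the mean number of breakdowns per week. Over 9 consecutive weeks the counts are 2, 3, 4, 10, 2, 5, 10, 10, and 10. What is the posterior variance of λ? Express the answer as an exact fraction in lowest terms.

81/361

Total count: 2 + 3 + 4 + 10 + 2 + 5 + 10 + 10 + 10 = 56.
Total exposure: 9 weeks.
The Gamma prior is conjugate for the Poisson rate, so λ | data ~ Gamma(25+56, 10+9) = Gamma(81, 19).
Posterior variance = α'/β'² = 81/361.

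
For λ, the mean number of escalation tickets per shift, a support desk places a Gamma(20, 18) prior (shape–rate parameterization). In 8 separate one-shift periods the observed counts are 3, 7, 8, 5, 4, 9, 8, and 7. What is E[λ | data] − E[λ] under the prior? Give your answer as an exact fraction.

Total count: 3 + 7 + 8 + 5 + 4 + 9 + 8 + 7 = 51.
Total exposure: 8 shifts.
By Gamma–Poisson conjugacy, the posterior is Gamma(α + Σx, β + Σt) = Gamma(20 + 51, 18 + 8) = Gamma(71, 26).
Posterior mean = 71/26 = 71/26; prior mean = 20/18 = 10/9. Difference = 71/26 − 10/9 = 379/234.

379/234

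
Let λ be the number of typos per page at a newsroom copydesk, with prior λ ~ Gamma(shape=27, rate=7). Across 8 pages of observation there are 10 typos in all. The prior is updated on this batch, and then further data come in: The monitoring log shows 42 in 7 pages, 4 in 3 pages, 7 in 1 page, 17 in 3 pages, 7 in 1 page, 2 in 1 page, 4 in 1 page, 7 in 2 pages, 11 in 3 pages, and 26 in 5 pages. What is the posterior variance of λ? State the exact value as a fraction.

41/441

Total count 10 over total exposure 8 pages.
After the first batch: Gamma(27 + 10, 7 + 8) = Gamma(37, 15).
Total count: 42 + 4 + 7 + 17 + 7 + 2 + 4 + 7 + 11 + 26 = 127.
Total exposure: 7 + 3 + 1 + 3 + 1 + 1 + 1 + 2 + 3 + 5 = 27 pages.
After the second batch: Gamma(37 + 127, 15 + 27) = Gamma(164, 42).
Posterior variance = α'/β'² = 164/1764 = 41/441.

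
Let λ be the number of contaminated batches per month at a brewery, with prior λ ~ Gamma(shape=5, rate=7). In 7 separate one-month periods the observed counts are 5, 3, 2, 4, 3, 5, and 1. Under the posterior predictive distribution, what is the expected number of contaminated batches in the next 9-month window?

18

Total count: 5 + 3 + 2 + 4 + 3 + 5 + 1 = 23.
Total exposure: 7 months.
Posterior: α' = 5 + 23 = 28, β' = 7 + 7 = 14.
Predictive mean over a 9-month window = T·E[λ|data] = 9·28/14 = 18.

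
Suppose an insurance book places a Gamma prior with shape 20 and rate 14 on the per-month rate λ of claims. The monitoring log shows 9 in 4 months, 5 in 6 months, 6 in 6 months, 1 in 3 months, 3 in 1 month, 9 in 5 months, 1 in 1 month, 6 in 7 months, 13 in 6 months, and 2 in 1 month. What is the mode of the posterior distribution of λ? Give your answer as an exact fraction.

37/27

Total count: 9 + 5 + 6 + 1 + 3 + 9 + 1 + 6 + 13 + 2 = 55.
Total exposure: 4 + 6 + 6 + 3 + 1 + 5 + 1 + 7 + 6 + 1 = 40 months.
Conjugate update: add total count to the shape and total exposure to the rate, giving Gamma(75, 54).
Posterior mode = (α'−1)/β' = 74/54 = 37/27.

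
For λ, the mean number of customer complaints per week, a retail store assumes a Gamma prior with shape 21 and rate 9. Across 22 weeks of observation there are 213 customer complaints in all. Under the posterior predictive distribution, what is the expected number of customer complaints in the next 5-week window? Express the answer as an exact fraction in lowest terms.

1170/31

Total count 213 over total exposure 22 weeks.
The Gamma prior is conjugate for the Poisson rate, so λ | data ~ Gamma(21+213, 9+22) = Gamma(234, 31).
Predictive mean over a 5-week window = T·E[λ|data] = 5·234/31 = 1170/31.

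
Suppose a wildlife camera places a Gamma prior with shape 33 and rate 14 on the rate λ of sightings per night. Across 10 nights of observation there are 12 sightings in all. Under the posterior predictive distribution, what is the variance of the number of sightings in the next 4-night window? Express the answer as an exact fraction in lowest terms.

Total count 12 over total exposure 10 nights.
Posterior: α' = 33 + 12 = 45, β' = 14 + 10 = 24.
The posterior predictive for a window of length T is Negative Binomial with variance T·α'·(β'+T)/β'² = 4·45·28/576 = 35/4.

35/4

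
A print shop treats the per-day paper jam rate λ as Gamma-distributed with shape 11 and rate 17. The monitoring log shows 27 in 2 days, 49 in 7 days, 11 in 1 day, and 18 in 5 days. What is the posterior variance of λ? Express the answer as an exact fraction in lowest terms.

29/256

Total count: 27 + 49 + 11 + 18 = 105.
Total exposure: 2 + 7 + 1 + 5 = 15 days.
The Gamma prior is conjugate for the Poisson rate, so λ | data ~ Gamma(11+105, 17+15) = Gamma(116, 32).
Posterior variance = α'/β'² = 116/1024 = 29/256.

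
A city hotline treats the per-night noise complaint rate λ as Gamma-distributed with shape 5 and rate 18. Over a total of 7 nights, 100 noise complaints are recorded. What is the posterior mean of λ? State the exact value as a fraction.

21/5

Total count 100 over total exposure 7 nights.
The Gamma prior is conjugate for the Poisson rate, so λ | data ~ Gamma(5+100, 18+7) = Gamma(105, 25).
Posterior mean = α'/β' = 105/25 = 21/5.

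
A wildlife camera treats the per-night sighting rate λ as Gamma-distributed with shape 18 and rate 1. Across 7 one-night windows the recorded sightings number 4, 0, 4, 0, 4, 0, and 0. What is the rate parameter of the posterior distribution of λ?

Total count: 4 + 0 + 4 + 0 + 4 + 0 + 0 = 12.
Total exposure: 7 nights.
Gamma(α, β) with Poisson data over total exposure Σt gives posterior Gamma(α+Σx, β+Σt) = Gamma(30, 8).

8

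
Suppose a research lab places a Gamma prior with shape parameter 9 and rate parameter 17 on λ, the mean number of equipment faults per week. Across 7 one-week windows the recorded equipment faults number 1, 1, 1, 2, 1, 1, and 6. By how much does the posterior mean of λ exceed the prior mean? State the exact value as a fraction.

79/204

Total count: 1 + 1 + 1 + 2 + 1 + 1 + 6 = 13.
Total exposure: 7 weeks.
Posterior: α' = 9 + 13 = 22, β' = 17 + 7 = 24.
Posterior mean = 22/24 = 11/12; prior mean = 9/17 = 9/17. Difference = 11/12 − 9/17 = 79/204.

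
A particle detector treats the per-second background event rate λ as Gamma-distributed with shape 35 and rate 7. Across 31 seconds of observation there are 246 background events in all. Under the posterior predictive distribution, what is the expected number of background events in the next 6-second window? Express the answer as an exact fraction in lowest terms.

Total count 246 over total exposure 31 seconds.
By Gamma–Poisson conjugacy, the posterior is Gamma(α + Σx, β + Σt) = Gamma(35 + 246, 7 + 31) = Gamma(281, 38).
Predictive mean over a 6-second window = T·E[λ|data] = 6·281/38 = 843/19.

843/19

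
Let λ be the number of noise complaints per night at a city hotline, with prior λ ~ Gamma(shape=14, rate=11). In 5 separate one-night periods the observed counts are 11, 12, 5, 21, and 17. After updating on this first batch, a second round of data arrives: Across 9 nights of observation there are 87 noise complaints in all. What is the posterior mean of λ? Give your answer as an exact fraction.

167/25

Total count: 11 + 12 + 5 + 21 + 17 = 66.
Total exposure: 5 nights.
After the first batch: Gamma(14 + 66, 11 + 5) = Gamma(80, 16).
Total count 87 over total exposure 9 nights.
After the second batch: Gamma(80 + 87, 16 + 9) = Gamma(167, 25).
Posterior mean = α'/β' = 167/25.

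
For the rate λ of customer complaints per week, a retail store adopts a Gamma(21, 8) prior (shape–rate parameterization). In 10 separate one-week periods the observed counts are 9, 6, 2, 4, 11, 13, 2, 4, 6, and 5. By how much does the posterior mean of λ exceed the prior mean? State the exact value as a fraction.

Total count: 9 + 6 + 2 + 4 + 11 + 13 + 2 + 4 + 6 + 5 = 62.
Total exposure: 10 weeks.
The Gamma prior is conjugate for the Poisson rate, so λ | data ~ Gamma(21+62, 8+10) = Gamma(83, 18).
Posterior mean = 83/18 = 83/18; prior mean = 21/8 = 21/8. Difference = 83/18 − 21/8 = 143/72.

143/72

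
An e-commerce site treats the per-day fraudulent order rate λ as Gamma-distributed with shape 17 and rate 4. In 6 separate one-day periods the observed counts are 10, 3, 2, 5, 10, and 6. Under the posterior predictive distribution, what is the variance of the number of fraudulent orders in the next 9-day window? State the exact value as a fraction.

9063/100

Total count: 10 + 3 + 2 + 5 + 10 + 6 = 36.
Total exposure: 6 days.
Conjugate update: add total count to the shape and total exposure to the rate, giving Gamma(53, 10).
The posterior predictive for a window of length T is Negative Binomial with variance T·α'·(β'+T)/β'² = 9·53·19/100 = 9063/100.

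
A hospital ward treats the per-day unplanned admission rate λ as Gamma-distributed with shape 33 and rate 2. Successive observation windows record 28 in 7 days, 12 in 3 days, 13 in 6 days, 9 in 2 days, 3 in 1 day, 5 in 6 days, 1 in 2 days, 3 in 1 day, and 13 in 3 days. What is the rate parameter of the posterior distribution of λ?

Total count: 28 + 12 + 13 + 9 + 3 + 5 + 1 + 3 + 13 = 87.
Total exposure: 7 + 3 + 6 + 2 + 1 + 6 + 2 + 1 + 3 = 31 days.
The Gamma prior is conjugate for the Poisson rate, so λ | data ~ Gamma(33+87, 2+31) = Gamma(120, 33).

33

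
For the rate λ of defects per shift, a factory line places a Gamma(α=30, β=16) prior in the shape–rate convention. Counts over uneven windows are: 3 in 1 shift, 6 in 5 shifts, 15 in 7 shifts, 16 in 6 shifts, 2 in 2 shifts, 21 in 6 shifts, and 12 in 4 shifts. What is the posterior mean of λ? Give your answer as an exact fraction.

Total count: 3 + 6 + 15 + 16 + 2 + 21 + 12 = 75.
Total exposure: 1 + 5 + 7 + 6 + 2 + 6 + 4 = 31 shifts.
The Gamma prior is conjugate for the Poisson rate, so λ | data ~ Gamma(30+75, 16+31) = Gamma(105, 47).
Posterior mean = α'/β' = 105/47.

105/47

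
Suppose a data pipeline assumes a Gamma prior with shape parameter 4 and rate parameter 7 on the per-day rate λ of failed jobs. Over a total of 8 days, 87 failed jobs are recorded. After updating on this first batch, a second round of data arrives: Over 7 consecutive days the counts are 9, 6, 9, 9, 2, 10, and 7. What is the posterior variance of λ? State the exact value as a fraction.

Total count 87 over total exposure 8 days.
After the first batch: Gamma(4 + 87, 7 + 8) = Gamma(91, 15).
Total count: 9 + 6 + 9 + 9 + 2 + 10 + 7 = 52.
Total exposure: 7 days.
After the second batch: Gamma(91 + 52, 15 + 7) = Gamma(143, 22).
Posterior variance = α'/β'² = 143/484 = 13/44.

13/44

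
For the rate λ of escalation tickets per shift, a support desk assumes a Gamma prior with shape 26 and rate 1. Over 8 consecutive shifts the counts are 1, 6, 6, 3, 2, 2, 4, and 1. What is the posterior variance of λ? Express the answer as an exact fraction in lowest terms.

17/27

Total count: 1 + 6 + 6 + 3 + 2 + 2 + 4 + 1 = 25.
Total exposure: 8 shifts.
The Gamma prior is conjugate for the Poisson rate, so λ | data ~ Gamma(26+25, 1+8) = Gamma(51, 9).
Posterior variance = α'/β'² = 51/81 = 17/27.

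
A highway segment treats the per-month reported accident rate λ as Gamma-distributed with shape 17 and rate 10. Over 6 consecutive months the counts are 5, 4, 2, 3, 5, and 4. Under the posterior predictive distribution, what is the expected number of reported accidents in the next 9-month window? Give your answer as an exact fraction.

Total count: 5 + 4 + 2 + 3 + 5 + 4 = 23.
Total exposure: 6 months.
By Gamma–Poisson conjugacy, the posterior is Gamma(α + Σx, β + Σt) = Gamma(17 + 23, 10 + 6) = Gamma(40, 16).
Predictive mean over a 9-month window = T·E[λ|data] = 9·40/16 = 45/2.

45/2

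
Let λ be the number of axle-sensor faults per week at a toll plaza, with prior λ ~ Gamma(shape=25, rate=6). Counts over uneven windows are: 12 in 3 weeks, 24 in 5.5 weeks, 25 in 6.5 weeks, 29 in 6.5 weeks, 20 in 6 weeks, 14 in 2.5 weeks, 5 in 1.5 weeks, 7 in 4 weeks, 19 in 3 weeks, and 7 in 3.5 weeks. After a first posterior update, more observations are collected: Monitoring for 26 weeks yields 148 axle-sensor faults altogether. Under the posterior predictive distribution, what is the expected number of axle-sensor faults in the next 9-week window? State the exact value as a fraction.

3015/74

Total count: 12 + 24 + 25 + 29 + 20 + 14 + 5 + 7 + 19 + 7 = 162.
Total exposure: 3 + 5.5 + 6.5 + 6.5 + 6 + 2.5 + 1.5 + 4 + 3 + 3.5 = 42 weeks.
After the first batch: Gamma(25 + 162, 6 + 42) = Gamma(187, 48).
Total count 148 over total exposure 26 weeks.
After the second batch: Gamma(187 + 148, 48 + 26) = Gamma(335, 74).
Predictive mean over a 9-week window = T·E[λ|data] = 9·335/74 = 3015/74.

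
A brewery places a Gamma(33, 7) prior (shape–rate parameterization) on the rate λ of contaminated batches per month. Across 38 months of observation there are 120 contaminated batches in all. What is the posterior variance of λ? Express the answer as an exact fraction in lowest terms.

Total count 120 over total exposure 38 months.
Gamma(α, β) with Poisson data over total exposure Σt gives posterior Gamma(α+Σx, β+Σt) = Gamma(153, 45).
Posterior variance = α'/β'² = 153/2025 = 17/225.

17/225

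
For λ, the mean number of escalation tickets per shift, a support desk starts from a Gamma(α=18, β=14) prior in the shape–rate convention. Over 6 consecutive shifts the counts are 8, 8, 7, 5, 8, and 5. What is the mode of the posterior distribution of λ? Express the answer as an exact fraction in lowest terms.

29/10

Total count: 8 + 8 + 7 + 5 + 8 + 5 = 41.
Total exposure: 6 shifts.
The Gamma prior is conjugate for the Poisson rate, so λ | data ~ Gamma(18+41, 14+6) = Gamma(59, 20).
Posterior mode = (α'−1)/β' = 58/20 = 29/10.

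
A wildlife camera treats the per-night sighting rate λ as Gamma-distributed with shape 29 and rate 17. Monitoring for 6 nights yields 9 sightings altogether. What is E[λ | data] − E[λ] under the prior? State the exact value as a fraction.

Total count 9 over total exposure 6 nights.
Gamma(α, β) with Poisson data over total exposure Σt gives posterior Gamma(α+Σx, β+Σt) = Gamma(38, 23).
Posterior mean = 38/23 = 38/23; prior mean = 29/17 = 29/17. Difference = 38/23 − 29/17 = -21/391.

-21/391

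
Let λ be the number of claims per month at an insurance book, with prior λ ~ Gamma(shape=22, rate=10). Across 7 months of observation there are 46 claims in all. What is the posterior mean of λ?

4

Total count 46 over total exposure 7 months.
Posterior: α' = 22 + 46 = 68, β' = 10 + 7 = 17.
Posterior mean = α'/β' = 68/17 = 4.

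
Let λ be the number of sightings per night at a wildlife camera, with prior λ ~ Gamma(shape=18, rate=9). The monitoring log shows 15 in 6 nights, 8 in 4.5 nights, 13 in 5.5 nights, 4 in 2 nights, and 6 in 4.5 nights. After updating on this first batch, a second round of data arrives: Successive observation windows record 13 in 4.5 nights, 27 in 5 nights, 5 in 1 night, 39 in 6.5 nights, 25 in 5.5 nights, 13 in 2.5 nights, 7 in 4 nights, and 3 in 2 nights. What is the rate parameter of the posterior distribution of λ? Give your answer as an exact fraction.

125/2

Total count: 15 + 8 + 13 + 4 + 6 = 46.
Total exposure: 6 + 4.5 + 5.5 + 2 + 4.5 = 22.5 nights.
After the first batch: Gamma(18 + 46, 9 + 22.5) = Gamma(64, 63/2).
Total count: 13 + 27 + 5 + 39 + 25 + 13 + 7 + 3 = 132.
Total exposure: 4.5 + 5 + 1 + 6.5 + 5.5 + 2.5 + 4 + 2 = 31 nights.
After the second batch: Gamma(64 + 132, 63/2 + 31) = Gamma(196, 125/2).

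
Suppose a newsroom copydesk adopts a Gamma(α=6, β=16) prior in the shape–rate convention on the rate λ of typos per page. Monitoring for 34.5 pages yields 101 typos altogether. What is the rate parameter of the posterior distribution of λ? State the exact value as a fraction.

Total count 101 over total exposure 34.5 pages.
Conjugate update: add total count to the shape and total exposure to the rate, giving Gamma(107, 101/2).

101/2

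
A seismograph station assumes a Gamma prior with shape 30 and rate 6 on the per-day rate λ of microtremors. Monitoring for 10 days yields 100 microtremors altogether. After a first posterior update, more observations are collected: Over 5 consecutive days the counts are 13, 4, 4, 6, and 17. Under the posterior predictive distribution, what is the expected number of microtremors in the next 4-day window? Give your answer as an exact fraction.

Total count 100 over total exposure 10 days.
After the first batch: Gamma(30 + 100, 6 + 10) = Gamma(130, 16).
Total count: 13 + 4 + 4 + 6 + 17 = 44.
Total exposure: 5 days.
After the second batch: Gamma(130 + 44, 16 + 5) = Gamma(174, 21).
Predictive mean over a 4-day window = T·E[λ|data] = 4·174/21 = 232/7.

232/7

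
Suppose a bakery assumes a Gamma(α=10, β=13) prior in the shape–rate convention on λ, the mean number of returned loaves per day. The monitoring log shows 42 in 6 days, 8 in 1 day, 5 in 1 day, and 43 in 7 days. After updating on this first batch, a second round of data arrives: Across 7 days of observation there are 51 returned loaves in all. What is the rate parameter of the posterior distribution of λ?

35

Total count: 42 + 8 + 5 + 43 = 98.
Total exposure: 6 + 1 + 1 + 7 = 15 days.
After the first batch: Gamma(10 + 98, 13 + 15) = Gamma(108, 28).
Total count 51 over total exposure 7 days.
After the second batch: Gamma(108 + 51, 28 + 7) = Gamma(159, 35).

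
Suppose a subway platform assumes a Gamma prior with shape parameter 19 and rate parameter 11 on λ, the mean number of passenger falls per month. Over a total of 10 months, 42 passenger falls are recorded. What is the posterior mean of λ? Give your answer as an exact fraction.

61/21

Total count 42 over total exposure 10 months.
Posterior: α' = 19 + 42 = 61, β' = 11 + 10 = 21.
Posterior mean = α'/β' = 61/21.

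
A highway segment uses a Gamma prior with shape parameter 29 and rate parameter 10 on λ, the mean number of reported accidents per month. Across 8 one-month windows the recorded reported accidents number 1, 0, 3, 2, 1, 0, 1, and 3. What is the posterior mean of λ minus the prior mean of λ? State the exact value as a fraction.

-61/90

Total count: 1 + 0 + 3 + 2 + 1 + 0 + 1 + 3 = 11.
Total exposure: 8 months.
By Gamma–Poisson conjugacy, the posterior is Gamma(α + Σx, β + Σt) = Gamma(29 + 11, 10 + 8) = Gamma(40, 18).
Posterior mean = 40/18 = 20/9; prior mean = 29/10 = 29/10. Difference = 20/9 − 29/10 = -61/90.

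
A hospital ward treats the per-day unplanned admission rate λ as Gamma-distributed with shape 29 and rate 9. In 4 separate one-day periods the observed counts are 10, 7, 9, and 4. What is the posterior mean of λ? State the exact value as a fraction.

Total count: 10 + 7 + 9 + 4 = 30.
Total exposure: 4 days.
The Gamma prior is conjugate for the Poisson rate, so λ | data ~ Gamma(29+30, 9+4) = Gamma(59, 13).
Posterior mean = α'/β' = 59/13.

59/13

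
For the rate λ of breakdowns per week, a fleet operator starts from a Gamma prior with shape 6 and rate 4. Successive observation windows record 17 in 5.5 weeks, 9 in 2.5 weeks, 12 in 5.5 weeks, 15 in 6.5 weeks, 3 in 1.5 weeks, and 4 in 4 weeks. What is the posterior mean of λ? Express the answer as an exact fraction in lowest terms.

Total count: 17 + 9 + 12 + 15 + 3 + 4 = 60.
Total exposure: 5.5 + 2.5 + 5.5 + 6.5 + 1.5 + 4 = 25.5 weeks.
Posterior: α' = 6 + 60 = 66, β' = 4 + 25.5 = 59/2.
Posterior mean = α'/β' = 66/(59/2) = 132/59.

132/59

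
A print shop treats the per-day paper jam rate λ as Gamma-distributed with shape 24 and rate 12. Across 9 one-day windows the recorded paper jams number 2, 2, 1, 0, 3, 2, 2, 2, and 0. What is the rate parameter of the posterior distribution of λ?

Total count: 2 + 2 + 1 + 0 + 3 + 2 + 2 + 2 + 0 = 14.
Total exposure: 9 days.
Posterior: α' = 24 + 14 = 38, β' = 12 + 9 = 21.

21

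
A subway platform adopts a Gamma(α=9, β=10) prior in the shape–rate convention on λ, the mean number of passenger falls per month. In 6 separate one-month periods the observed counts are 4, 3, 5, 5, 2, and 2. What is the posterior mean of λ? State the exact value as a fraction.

15/8

Total count: 4 + 3 + 5 + 5 + 2 + 2 = 21.
Total exposure: 6 months.
Conjugate update: add total count to the shape and total exposure to the rate, giving Gamma(30, 16).
Posterior mean = α'/β' = 30/16 = 15/8.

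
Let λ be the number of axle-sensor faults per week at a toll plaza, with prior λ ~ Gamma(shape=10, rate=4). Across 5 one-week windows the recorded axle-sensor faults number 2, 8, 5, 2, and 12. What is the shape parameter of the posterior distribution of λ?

Total count: 2 + 8 + 5 + 2 + 12 = 29.
Total exposure: 5 weeks.
Posterior: α' = 10 + 29 = 39, β' = 4 + 5 = 9.

39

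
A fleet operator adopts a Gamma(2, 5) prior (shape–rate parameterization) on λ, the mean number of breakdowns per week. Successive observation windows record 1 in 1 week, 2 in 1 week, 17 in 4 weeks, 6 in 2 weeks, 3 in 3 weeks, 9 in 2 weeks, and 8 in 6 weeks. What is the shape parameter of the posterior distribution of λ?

48

Total count: 1 + 2 + 17 + 6 + 3 + 9 + 8 = 46.
Total exposure: 1 + 1 + 4 + 2 + 3 + 2 + 6 = 19 weeks.
Gamma(α, β) with Poisson data over total exposure Σt gives posterior Gamma(α+Σx, β+Σt) = Gamma(48, 24).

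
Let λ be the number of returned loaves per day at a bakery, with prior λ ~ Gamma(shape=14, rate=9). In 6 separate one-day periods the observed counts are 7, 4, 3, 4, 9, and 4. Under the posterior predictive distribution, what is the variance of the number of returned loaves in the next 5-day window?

Total count: 7 + 4 + 3 + 4 + 9 + 4 = 31.
Total exposure: 6 days.
Conjugate update: add total count to the shape and total exposure to the rate, giving Gamma(45, 15).
The posterior predictive for a window of length T is Negative Binomial with variance T·α'·(β'+T)/β'² = 5·45·20/225 = 20.

20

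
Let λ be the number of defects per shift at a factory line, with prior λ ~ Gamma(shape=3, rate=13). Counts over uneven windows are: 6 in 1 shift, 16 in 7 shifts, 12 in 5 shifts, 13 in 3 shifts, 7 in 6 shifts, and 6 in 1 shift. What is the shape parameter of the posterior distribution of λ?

63

Total count: 6 + 16 + 12 + 13 + 7 + 6 = 60.
Total exposure: 1 + 7 + 5 + 3 + 6 + 1 = 23 shifts.
The Gamma prior is conjugate for the Poisson rate, so λ | data ~ Gamma(3+60, 13+23) = Gamma(63, 36).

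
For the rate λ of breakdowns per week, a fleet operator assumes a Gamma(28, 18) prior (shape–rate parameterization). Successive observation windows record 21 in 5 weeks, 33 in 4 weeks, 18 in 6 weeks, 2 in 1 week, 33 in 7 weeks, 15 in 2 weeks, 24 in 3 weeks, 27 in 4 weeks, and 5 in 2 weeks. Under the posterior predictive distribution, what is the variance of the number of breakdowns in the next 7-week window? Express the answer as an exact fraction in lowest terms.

Total count: 21 + 33 + 18 + 2 + 33 + 15 + 24 + 27 + 5 = 178.
Total exposure: 5 + 4 + 6 + 1 + 7 + 2 + 3 + 4 + 2 = 34 weeks.
Posterior: α' = 28 + 178 = 206, β' = 18 + 34 = 52.
The posterior predictive for a window of length T is Negative Binomial with variance T·α'·(β'+T)/β'² = 7·206·59/2704 = 42539/1352.

42539/1352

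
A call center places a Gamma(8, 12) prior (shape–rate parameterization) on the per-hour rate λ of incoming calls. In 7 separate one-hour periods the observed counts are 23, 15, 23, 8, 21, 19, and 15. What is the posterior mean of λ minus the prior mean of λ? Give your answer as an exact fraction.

358/57

Total count: 23 + 15 + 23 + 8 + 21 + 19 + 15 = 124.
Total exposure: 7 hours.
Conjugate update: add total count to the shape and total exposure to the rate, giving Gamma(132, 19).
Posterior mean = 132/19 = 132/19; prior mean = 8/12 = 2/3. Difference = 132/19 − 2/3 = 358/57.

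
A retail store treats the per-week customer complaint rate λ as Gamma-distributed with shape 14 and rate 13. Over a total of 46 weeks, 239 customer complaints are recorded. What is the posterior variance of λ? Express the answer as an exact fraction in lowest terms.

253/3481

Total count 239 over total exposure 46 weeks.
The Gamma prior is conjugate for the Poisson rate, so λ | data ~ Gamma(14+239, 13+46) = Gamma(253, 59).
Posterior variance = α'/β'² = 253/3481.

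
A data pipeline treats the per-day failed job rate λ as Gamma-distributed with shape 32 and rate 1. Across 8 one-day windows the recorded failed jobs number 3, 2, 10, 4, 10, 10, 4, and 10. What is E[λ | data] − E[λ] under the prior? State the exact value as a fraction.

Total count: 3 + 2 + 10 + 4 + 10 + 10 + 4 + 10 = 53.
Total exposure: 8 days.
By Gamma–Poisson conjugacy, the posterior is Gamma(α + Σx, β + Σt) = Gamma(32 + 53, 1 + 8) = Gamma(85, 9).
Posterior mean = 85/9 = 85/9; prior mean = 32/1 = 32. Difference = 85/9 − 32 = -203/9.

-203/9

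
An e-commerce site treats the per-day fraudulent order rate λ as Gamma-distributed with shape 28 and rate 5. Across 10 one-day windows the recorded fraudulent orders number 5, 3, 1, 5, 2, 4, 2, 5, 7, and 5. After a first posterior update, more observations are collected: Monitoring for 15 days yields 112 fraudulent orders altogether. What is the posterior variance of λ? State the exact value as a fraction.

Total count: 5 + 3 + 1 + 5 + 2 + 4 + 2 + 5 + 7 + 5 = 39.
Total exposure: 10 days.
After the first batch: Gamma(28 + 39, 5 + 10) = Gamma(67, 15).
Total count 112 over total exposure 15 days.
After the second batch: Gamma(67 + 112, 15 + 15) = Gamma(179, 30).
Posterior variance = α'/β'² = 179/900.

179/900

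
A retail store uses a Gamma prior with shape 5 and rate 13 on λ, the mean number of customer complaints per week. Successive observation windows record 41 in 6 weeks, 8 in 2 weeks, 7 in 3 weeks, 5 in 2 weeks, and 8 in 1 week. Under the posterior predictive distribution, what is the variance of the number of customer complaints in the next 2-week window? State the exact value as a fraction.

Total count: 41 + 8 + 7 + 5 + 8 = 69.
Total exposure: 6 + 2 + 3 + 2 + 1 = 14 weeks.
The Gamma prior is conjugate for the Poisson rate, so λ | data ~ Gamma(5+69, 13+14) = Gamma(74, 27).
The posterior predictive for a window of length T is Negative Binomial with variance T·α'·(β'+T)/β'² = 2·74·29/729 = 4292/729.

4292/729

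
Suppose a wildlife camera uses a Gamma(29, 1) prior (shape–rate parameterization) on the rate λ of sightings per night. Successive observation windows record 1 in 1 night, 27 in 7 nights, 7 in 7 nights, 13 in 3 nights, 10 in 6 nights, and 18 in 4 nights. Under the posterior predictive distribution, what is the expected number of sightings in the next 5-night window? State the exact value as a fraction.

Total count: 1 + 27 + 7 + 13 + 10 + 18 = 76.
Total exposure: 1 + 7 + 7 + 3 + 6 + 4 = 28 nights.
The Gamma prior is conjugate for the Poisson rate, so λ | data ~ Gamma(29+76, 1+28) = Gamma(105, 29).
Predictive mean over a 5-night window = T·E[λ|data] = 5·105/29 = 525/29.

525/29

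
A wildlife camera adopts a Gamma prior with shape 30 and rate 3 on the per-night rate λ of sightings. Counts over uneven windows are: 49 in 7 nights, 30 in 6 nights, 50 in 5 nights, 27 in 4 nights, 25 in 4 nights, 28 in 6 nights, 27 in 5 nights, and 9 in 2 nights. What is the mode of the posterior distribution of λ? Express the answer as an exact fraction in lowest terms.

Total count: 49 + 30 + 50 + 27 + 25 + 28 + 27 + 9 = 245.
Total exposure: 7 + 6 + 5 + 4 + 4 + 6 + 5 + 2 = 39 nights.
Posterior: α' = 30 + 245 = 275, β' = 3 + 39 = 42.
Posterior mode = (α'−1)/β' = 274/42 = 137/21.

137/21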